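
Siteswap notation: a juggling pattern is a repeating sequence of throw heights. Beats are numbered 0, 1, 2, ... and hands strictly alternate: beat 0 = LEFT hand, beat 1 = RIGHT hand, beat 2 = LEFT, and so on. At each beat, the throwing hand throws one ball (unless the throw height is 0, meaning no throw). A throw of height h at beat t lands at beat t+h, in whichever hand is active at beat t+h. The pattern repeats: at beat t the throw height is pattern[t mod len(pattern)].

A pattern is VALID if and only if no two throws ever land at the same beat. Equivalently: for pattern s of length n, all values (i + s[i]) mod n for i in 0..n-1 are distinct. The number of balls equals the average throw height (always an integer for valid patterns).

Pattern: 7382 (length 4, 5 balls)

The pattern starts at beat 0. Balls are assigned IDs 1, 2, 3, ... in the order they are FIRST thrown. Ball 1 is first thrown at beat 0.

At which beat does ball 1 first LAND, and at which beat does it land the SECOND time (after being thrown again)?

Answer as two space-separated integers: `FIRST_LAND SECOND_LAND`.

Answer: 7 9

Derivation:
Beat 0 (L): throw ball1 h=7 -> lands@7:R; in-air after throw: [b1@7:R]
Beat 1 (R): throw ball2 h=3 -> lands@4:L; in-air after throw: [b2@4:L b1@7:R]
Beat 2 (L): throw ball3 h=8 -> lands@10:L; in-air after throw: [b2@4:L b1@7:R b3@10:L]
Beat 3 (R): throw ball4 h=2 -> lands@5:R; in-air after throw: [b2@4:L b4@5:R b1@7:R b3@10:L]
Beat 4 (L): throw ball2 h=7 -> lands@11:R; in-air after throw: [b4@5:R b1@7:R b3@10:L b2@11:R]
Beat 5 (R): throw ball4 h=3 -> lands@8:L; in-air after throw: [b1@7:R b4@8:L b3@10:L b2@11:R]
Beat 6 (L): throw ball5 h=8 -> lands@14:L; in-air after throw: [b1@7:R b4@8:L b3@10:L b2@11:R b5@14:L]
Beat 7 (R): throw ball1 h=2 -> lands@9:R; in-air after throw: [b4@8:L b1@9:R b3@10:L b2@11:R b5@14:L]
Beat 8 (L): throw ball4 h=7 -> lands@15:R; in-air after throw: [b1@9:R b3@10:L b2@11:R b5@14:L b4@15:R]
Beat 9 (R): throw ball1 h=3 -> lands@12:L; in-air after throw: [b3@10:L b2@11:R b1@12:L b5@14:L b4@15:R]
Ball 1: thrown@0 h=7 -> first land @7; rethrown@7 h=2 -> second land @9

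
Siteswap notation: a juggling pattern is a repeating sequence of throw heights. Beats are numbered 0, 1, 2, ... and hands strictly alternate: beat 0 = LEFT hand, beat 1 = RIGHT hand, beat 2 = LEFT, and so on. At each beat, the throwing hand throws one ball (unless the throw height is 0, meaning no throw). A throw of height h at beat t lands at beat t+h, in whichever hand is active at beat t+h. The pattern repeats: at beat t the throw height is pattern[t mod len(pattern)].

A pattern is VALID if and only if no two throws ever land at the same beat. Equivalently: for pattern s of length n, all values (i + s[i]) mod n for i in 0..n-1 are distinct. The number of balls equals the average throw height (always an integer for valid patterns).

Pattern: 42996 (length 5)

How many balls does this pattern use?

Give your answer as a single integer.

Answer: 6

Derivation:
Pattern = [4, 2, 9, 9, 6], length n = 5
  position 0: throw height = 4, running sum = 4
  position 1: throw height = 2, running sum = 6
  position 2: throw height = 9, running sum = 15
  position 3: throw height = 9, running sum = 24
  position 4: throw height = 6, running sum = 30
Total sum = 30; balls = sum / n = 30 / 5 = 6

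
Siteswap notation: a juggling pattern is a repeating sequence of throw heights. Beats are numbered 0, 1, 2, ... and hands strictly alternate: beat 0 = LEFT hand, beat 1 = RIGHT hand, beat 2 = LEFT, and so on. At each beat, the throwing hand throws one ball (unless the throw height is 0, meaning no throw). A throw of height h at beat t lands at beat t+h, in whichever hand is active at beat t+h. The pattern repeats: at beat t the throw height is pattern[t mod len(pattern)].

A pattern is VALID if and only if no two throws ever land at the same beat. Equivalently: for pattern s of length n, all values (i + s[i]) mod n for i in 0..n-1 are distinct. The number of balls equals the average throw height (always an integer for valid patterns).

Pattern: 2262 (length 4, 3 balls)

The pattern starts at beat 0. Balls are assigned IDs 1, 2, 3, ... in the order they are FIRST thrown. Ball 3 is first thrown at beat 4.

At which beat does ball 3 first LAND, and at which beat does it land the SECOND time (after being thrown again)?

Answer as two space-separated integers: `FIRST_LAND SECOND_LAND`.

Answer: 6 12

Derivation:
Beat 0 (L): throw ball1 h=2 -> lands@2:L; in-air after throw: [b1@2:L]
Beat 1 (R): throw ball2 h=2 -> lands@3:R; in-air after throw: [b1@2:L b2@3:R]
Beat 2 (L): throw ball1 h=6 -> lands@8:L; in-air after throw: [b2@3:R b1@8:L]
Beat 3 (R): throw ball2 h=2 -> lands@5:R; in-air after throw: [b2@5:R b1@8:L]
Beat 4 (L): throw ball3 h=2 -> lands@6:L; in-air after throw: [b2@5:R b3@6:L b1@8:L]
Beat 5 (R): throw ball2 h=2 -> lands@7:R; in-air after throw: [b3@6:L b2@7:R b1@8:L]
Beat 6 (L): throw ball3 h=6 -> lands@12:L; in-air after throw: [b2@7:R b1@8:L b3@12:L]
Beat 7 (R): throw ball2 h=2 -> lands@9:R; in-air after throw: [b1@8:L b2@9:R b3@12:L]
Beat 8 (L): throw ball1 h=2 -> lands@10:L; in-air after throw: [b2@9:R b1@10:L b3@12:L]
Beat 9 (R): throw ball2 h=2 -> lands@11:R; in-air after throw: [b1@10:L b2@11:R b3@12:L]
Beat 10 (L): throw ball1 h=6 -> lands@16:L; in-air after throw: [b2@11:R b3@12:L b1@16:L]
Beat 11 (R): throw ball2 h=2 -> lands@13:R; in-air after throw: [b3@12:L b2@13:R b1@16:L]
Beat 12 (L): throw ball3 h=2 -> lands@14:L; in-air after throw: [b2@13:R b3@14:L b1@16:L]
Ball 3: thrown@4 h=2 -> first land @6; rethrown@6 h=6 -> second land @12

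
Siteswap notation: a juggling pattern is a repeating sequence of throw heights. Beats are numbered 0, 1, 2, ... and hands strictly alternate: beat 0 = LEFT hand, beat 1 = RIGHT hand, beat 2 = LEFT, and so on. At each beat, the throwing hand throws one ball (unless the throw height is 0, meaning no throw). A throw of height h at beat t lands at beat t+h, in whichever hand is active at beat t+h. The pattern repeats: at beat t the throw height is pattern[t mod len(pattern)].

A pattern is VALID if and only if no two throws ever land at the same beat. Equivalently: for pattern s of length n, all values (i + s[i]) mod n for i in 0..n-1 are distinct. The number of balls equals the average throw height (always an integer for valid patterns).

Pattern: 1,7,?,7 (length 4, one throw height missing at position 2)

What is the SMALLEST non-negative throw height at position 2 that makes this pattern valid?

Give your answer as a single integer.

Answer: 1

Derivation:
i=0: (0 + 1) mod 4 = 1
i=1: (1 + 7) mod 4 = 0
i=2: s[i]=? (unknown)
i=3: (3 + 7) mod 4 = 2
Known residues: [0, 1, 2]; need a permutation of 0..3, so missing residue r = 3
Need (2 + s) mod 4 = 3; smallest s = (3 - 2) mod 4 = 1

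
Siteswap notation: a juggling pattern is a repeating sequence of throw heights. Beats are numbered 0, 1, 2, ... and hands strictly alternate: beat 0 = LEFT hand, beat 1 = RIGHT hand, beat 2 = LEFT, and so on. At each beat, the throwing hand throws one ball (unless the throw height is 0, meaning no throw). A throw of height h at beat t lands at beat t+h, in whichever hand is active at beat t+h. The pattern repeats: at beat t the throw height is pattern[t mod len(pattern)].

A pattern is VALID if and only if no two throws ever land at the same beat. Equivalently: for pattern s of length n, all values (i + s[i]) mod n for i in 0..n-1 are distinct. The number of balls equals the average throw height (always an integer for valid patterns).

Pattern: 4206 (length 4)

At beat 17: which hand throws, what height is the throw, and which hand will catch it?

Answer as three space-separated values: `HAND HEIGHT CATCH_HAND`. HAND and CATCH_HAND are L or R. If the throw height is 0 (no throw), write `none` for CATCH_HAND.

Beat 17: 17 mod 2 = 1, so hand = R
Throw height = pattern[17 mod 4] = pattern[1] = 2
Lands at beat 17+2=19, 19 mod 2 = 1, so catch hand = R

Answer: R 2 R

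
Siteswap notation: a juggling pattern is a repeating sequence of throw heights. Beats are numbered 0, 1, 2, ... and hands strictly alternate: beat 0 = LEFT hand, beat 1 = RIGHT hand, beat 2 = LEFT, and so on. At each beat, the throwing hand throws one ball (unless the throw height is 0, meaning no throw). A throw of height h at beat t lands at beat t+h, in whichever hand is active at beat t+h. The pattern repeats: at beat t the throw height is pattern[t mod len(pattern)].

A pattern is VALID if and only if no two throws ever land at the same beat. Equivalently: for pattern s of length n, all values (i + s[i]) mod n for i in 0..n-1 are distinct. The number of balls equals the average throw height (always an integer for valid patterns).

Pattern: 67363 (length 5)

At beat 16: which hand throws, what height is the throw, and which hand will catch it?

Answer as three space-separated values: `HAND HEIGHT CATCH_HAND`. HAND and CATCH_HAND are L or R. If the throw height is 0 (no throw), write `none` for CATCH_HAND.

Answer: L 7 R

Derivation:
Beat 16: 16 mod 2 = 0, so hand = L
Throw height = pattern[16 mod 5] = pattern[1] = 7
Lands at beat 16+7=23, 23 mod 2 = 1, so catch hand = R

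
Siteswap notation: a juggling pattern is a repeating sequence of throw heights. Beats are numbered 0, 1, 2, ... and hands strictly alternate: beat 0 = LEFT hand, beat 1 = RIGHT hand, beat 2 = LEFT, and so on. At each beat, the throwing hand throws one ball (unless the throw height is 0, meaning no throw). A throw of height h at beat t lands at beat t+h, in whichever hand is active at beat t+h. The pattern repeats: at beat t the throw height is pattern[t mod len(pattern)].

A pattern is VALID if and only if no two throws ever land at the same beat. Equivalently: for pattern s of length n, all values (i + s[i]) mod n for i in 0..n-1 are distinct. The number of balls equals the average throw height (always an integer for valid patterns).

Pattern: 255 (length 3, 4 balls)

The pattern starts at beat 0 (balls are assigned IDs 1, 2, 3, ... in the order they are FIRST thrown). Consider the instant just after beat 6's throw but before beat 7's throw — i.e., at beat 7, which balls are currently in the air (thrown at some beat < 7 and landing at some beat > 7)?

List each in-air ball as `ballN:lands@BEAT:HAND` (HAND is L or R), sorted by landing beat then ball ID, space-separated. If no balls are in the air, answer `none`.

Answer: ball2:lands@8:L ball4:lands@9:R ball3:lands@10:L

Derivation:
Beat 0 (L): throw ball1 h=2 -> lands@2:L; in-air after throw: [b1@2:L]
Beat 1 (R): throw ball2 h=5 -> lands@6:L; in-air after throw: [b1@2:L b2@6:L]
Beat 2 (L): throw ball1 h=5 -> lands@7:R; in-air after throw: [b2@6:L b1@7:R]
Beat 3 (R): throw ball3 h=2 -> lands@5:R; in-air after throw: [b3@5:R b2@6:L b1@7:R]
Beat 4 (L): throw ball4 h=5 -> lands@9:R; in-air after throw: [b3@5:R b2@6:L b1@7:R b4@9:R]
Beat 5 (R): throw ball3 h=5 -> lands@10:L; in-air after throw: [b2@6:L b1@7:R b4@9:R b3@10:L]
Beat 6 (L): throw ball2 h=2 -> lands@8:L; in-air after throw: [b1@7:R b2@8:L b4@9:R b3@10:L]
Beat 7 (R): throw ball1 h=5 -> lands@12:L; in-air after throw: [b2@8:L b4@9:R b3@10:L b1@12:L]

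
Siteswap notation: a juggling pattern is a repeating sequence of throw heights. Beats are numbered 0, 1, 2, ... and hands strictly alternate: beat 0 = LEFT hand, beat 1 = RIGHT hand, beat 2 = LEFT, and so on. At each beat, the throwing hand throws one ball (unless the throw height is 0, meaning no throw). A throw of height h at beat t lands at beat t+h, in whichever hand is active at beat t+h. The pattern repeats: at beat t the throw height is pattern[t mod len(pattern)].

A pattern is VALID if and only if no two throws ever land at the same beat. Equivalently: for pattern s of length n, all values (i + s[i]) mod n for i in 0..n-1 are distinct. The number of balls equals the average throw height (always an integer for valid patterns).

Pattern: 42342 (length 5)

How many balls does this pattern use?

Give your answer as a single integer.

Answer: 3

Derivation:
Pattern = [4, 2, 3, 4, 2], length n = 5
  position 0: throw height = 4, running sum = 4
  position 1: throw height = 2, running sum = 6
  position 2: throw height = 3, running sum = 9
  position 3: throw height = 4, running sum = 13
  position 4: throw height = 2, running sum = 15
Total sum = 15; balls = sum / n = 15 / 5 = 3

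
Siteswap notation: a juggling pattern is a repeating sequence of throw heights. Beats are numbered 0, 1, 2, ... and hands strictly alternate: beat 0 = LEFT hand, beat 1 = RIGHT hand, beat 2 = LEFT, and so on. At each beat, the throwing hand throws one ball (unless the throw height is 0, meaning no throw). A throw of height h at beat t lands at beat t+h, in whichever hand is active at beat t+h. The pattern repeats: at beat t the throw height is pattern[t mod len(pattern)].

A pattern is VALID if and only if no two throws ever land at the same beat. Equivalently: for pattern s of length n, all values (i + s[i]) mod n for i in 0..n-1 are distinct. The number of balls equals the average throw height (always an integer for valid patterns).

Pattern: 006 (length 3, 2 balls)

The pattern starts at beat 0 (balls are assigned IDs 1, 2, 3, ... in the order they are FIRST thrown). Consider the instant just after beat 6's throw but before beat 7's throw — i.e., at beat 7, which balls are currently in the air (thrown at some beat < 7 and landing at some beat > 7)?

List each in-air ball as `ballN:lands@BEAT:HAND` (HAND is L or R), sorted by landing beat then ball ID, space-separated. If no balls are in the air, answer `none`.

Answer: ball1:lands@8:L ball2:lands@11:R

Derivation:
Beat 2 (L): throw ball1 h=6 -> lands@8:L; in-air after throw: [b1@8:L]
Beat 5 (R): throw ball2 h=6 -> lands@11:R; in-air after throw: [b1@8:L b2@11:R]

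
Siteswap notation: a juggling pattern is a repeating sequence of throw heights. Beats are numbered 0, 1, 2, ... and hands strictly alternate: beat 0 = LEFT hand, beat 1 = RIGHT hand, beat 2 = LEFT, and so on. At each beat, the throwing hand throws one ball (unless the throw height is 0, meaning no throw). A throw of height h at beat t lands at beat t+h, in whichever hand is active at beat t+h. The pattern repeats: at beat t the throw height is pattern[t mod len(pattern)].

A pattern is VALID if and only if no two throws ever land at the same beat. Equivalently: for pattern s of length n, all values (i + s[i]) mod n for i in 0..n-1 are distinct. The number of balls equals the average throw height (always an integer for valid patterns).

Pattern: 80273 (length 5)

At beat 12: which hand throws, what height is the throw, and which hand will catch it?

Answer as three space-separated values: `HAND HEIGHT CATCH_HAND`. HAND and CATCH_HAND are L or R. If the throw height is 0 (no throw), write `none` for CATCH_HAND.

Answer: L 2 L

Derivation:
Beat 12: 12 mod 2 = 0, so hand = L
Throw height = pattern[12 mod 5] = pattern[2] = 2
Lands at beat 12+2=14, 14 mod 2 = 0, so catch hand = L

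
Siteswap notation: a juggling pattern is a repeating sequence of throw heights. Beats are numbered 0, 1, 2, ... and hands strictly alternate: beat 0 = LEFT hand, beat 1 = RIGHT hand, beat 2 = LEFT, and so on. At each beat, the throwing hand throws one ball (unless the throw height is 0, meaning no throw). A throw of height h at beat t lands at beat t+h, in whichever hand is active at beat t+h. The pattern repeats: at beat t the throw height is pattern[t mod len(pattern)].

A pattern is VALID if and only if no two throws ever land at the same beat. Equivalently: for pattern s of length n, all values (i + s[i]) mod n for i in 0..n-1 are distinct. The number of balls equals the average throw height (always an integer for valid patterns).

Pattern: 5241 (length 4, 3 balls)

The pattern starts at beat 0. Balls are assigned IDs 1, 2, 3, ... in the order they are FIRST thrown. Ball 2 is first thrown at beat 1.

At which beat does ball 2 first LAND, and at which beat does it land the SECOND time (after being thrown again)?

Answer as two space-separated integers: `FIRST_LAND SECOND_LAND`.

Answer: 3 4

Derivation:
Beat 0 (L): throw ball1 h=5 -> lands@5:R; in-air after throw: [b1@5:R]
Beat 1 (R): throw ball2 h=2 -> lands@3:R; in-air after throw: [b2@3:R b1@5:R]
Beat 2 (L): throw ball3 h=4 -> lands@6:L; in-air after throw: [b2@3:R b1@5:R b3@6:L]
Beat 3 (R): throw ball2 h=1 -> lands@4:L; in-air after throw: [b2@4:L b1@5:R b3@6:L]
Beat 4 (L): throw ball2 h=5 -> lands@9:R; in-air after throw: [b1@5:R b3@6:L b2@9:R]
Ball 2: thrown@1 h=2 -> first land @3; rethrown@3 h=1 -> second land @4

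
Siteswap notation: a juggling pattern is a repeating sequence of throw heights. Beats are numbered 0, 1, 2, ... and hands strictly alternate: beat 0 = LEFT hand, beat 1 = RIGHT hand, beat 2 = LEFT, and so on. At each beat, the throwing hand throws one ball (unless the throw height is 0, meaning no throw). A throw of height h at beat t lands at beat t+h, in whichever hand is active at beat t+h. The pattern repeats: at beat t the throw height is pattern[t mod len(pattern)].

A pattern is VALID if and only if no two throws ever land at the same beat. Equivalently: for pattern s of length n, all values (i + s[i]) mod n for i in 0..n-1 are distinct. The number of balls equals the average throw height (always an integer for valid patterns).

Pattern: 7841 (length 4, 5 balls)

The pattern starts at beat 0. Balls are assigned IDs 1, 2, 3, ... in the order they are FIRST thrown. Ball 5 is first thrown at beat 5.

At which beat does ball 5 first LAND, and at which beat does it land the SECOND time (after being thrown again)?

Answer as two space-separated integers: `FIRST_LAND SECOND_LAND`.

Beat 0 (L): throw ball1 h=7 -> lands@7:R; in-air after throw: [b1@7:R]
Beat 1 (R): throw ball2 h=8 -> lands@9:R; in-air after throw: [b1@7:R b2@9:R]
Beat 2 (L): throw ball3 h=4 -> lands@6:L; in-air after throw: [b3@6:L b1@7:R b2@9:R]
Beat 3 (R): throw ball4 h=1 -> lands@4:L; in-air after throw: [b4@4:L b3@6:L b1@7:R b2@9:R]
Beat 4 (L): throw ball4 h=7 -> lands@11:R; in-air after throw: [b3@6:L b1@7:R b2@9:R b4@11:R]
Beat 5 (R): throw ball5 h=8 -> lands@13:R; in-air after throw: [b3@6:L b1@7:R b2@9:R b4@11:R b5@13:R]
Beat 6 (L): throw ball3 h=4 -> lands@10:L; in-air after throw: [b1@7:R b2@9:R b3@10:L b4@11:R b5@13:R]
Beat 7 (R): throw ball1 h=1 -> lands@8:L; in-air after throw: [b1@8:L b2@9:R b3@10:L b4@11:R b5@13:R]
Beat 8 (L): throw ball1 h=7 -> lands@15:R; in-air after throw: [b2@9:R b3@10:L b4@11:R b5@13:R b1@15:R]
Beat 9 (R): throw ball2 h=8 -> lands@17:R; in-air after throw: [b3@10:L b4@11:R b5@13:R b1@15:R b2@17:R]
Beat 10 (L): throw ball3 h=4 -> lands@14:L; in-air after throw: [b4@11:R b5@13:R b3@14:L b1@15:R b2@17:R]
Beat 11 (R): throw ball4 h=1 -> lands@12:L; in-air after throw: [b4@12:L b5@13:R b3@14:L b1@15:R b2@17:R]
Beat 12 (L): throw ball4 h=7 -> lands@19:R; in-air after throw: [b5@13:R b3@14:L b1@15:R b2@17:R b4@19:R]
Beat 13 (R): throw ball5 h=8 -> lands@21:R; in-air after throw: [b3@14:L b1@15:R b2@17:R b4@19:R b5@21:R]
Beat 14 (L): throw ball3 h=4 -> lands@18:L; in-air after throw: [b1@15:R b2@17:R b3@18:L b4@19:R b5@21:R]
Ball 5: thrown@5 h=8 -> first land @13; rethrown@13 h=8 -> second land @21

Answer: 13 21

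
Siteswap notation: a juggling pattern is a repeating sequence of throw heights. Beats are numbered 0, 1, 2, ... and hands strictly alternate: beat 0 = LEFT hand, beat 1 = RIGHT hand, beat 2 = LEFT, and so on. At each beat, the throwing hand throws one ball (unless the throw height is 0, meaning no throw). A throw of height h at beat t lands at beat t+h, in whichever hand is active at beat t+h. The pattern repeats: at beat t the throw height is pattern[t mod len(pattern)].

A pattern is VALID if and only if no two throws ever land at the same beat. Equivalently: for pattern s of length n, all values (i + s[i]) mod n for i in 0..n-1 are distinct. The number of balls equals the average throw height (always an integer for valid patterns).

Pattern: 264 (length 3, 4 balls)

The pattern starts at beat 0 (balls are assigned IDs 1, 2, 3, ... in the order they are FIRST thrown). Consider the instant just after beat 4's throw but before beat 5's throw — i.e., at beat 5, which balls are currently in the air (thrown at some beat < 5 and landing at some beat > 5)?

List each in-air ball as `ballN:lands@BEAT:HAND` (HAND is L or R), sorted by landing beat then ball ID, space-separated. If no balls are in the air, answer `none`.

Answer: ball1:lands@6:L ball2:lands@7:R ball4:lands@10:L

Derivation:
Beat 0 (L): throw ball1 h=2 -> lands@2:L; in-air after throw: [b1@2:L]
Beat 1 (R): throw ball2 h=6 -> lands@7:R; in-air after throw: [b1@2:L b2@7:R]
Beat 2 (L): throw ball1 h=4 -> lands@6:L; in-air after throw: [b1@6:L b2@7:R]
Beat 3 (R): throw ball3 h=2 -> lands@5:R; in-air after throw: [b3@5:R b1@6:L b2@7:R]
Beat 4 (L): throw ball4 h=6 -> lands@10:L; in-air after throw: [b3@5:R b1@6:L b2@7:R b4@10:L]
Beat 5 (R): throw ball3 h=4 -> lands@9:R; in-air after throw: [b1@6:L b2@7:R b3@9:R b4@10:L]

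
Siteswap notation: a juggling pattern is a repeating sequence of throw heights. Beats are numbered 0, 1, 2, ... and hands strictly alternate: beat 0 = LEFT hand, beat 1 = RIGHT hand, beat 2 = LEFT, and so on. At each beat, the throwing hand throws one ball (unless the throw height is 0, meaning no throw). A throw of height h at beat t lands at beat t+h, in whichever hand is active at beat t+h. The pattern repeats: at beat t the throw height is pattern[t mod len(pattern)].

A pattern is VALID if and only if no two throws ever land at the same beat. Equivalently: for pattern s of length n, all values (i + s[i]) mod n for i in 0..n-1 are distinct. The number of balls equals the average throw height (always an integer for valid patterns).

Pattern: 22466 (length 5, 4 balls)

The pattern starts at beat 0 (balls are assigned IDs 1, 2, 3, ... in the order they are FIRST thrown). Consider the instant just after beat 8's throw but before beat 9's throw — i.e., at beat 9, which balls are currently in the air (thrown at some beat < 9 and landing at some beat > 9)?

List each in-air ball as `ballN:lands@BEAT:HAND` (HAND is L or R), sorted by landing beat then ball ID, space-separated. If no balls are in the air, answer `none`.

Beat 0 (L): throw ball1 h=2 -> lands@2:L; in-air after throw: [b1@2:L]
Beat 1 (R): throw ball2 h=2 -> lands@3:R; in-air after throw: [b1@2:L b2@3:R]
Beat 2 (L): throw ball1 h=4 -> lands@6:L; in-air after throw: [b2@3:R b1@6:L]
Beat 3 (R): throw ball2 h=6 -> lands@9:R; in-air after throw: [b1@6:L b2@9:R]
Beat 4 (L): throw ball3 h=6 -> lands@10:L; in-air after throw: [b1@6:L b2@9:R b3@10:L]
Beat 5 (R): throw ball4 h=2 -> lands@7:R; in-air after throw: [b1@6:L b4@7:R b2@9:R b3@10:L]
Beat 6 (L): throw ball1 h=2 -> lands@8:L; in-air after throw: [b4@7:R b1@8:L b2@9:R b3@10:L]
Beat 7 (R): throw ball4 h=4 -> lands@11:R; in-air after throw: [b1@8:L b2@9:R b3@10:L b4@11:R]
Beat 8 (L): throw ball1 h=6 -> lands@14:L; in-air after throw: [b2@9:R b3@10:L b4@11:R b1@14:L]
Beat 9 (R): throw ball2 h=6 -> lands@15:R; in-air after throw: [b3@10:L b4@11:R b1@14:L b2@15:R]

Answer: ball3:lands@10:L ball4:lands@11:R ball1:lands@14:L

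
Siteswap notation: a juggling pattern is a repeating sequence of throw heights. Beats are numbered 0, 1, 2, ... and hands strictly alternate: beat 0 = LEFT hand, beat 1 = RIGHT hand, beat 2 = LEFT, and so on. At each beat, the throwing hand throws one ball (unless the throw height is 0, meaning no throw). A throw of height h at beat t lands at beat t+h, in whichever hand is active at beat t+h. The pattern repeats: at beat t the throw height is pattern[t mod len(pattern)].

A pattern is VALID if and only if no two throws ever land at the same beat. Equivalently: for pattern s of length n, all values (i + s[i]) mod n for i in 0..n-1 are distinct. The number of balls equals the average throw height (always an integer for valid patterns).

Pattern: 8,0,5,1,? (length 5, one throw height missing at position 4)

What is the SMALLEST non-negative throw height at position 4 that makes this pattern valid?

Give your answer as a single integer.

Answer: 1

Derivation:
i=0: (0 + 8) mod 5 = 3
i=1: (1 + 0) mod 5 = 1
i=2: (2 + 5) mod 5 = 2
i=3: (3 + 1) mod 5 = 4
i=4: s[i]=? (unknown)
Known residues: [1, 2, 3, 4]; need a permutation of 0..4, so missing residue r = 0
Need (4 + s) mod 5 = 0; smallest s = (0 - 4) mod 5 = 1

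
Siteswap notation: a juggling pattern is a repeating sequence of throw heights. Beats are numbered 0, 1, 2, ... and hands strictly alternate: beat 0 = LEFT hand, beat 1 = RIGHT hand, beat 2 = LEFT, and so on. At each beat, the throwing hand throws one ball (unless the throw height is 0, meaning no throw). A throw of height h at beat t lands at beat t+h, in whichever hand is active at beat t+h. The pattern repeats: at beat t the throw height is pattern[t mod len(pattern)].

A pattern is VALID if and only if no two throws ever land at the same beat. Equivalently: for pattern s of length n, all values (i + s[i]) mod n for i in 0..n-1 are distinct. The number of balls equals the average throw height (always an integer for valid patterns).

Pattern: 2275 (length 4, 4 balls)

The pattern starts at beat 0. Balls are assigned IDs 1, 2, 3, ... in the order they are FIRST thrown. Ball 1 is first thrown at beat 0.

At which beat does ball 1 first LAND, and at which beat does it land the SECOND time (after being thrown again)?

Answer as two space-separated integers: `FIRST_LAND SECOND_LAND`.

Answer: 2 9

Derivation:
Beat 0 (L): throw ball1 h=2 -> lands@2:L; in-air after throw: [b1@2:L]
Beat 1 (R): throw ball2 h=2 -> lands@3:R; in-air after throw: [b1@2:L b2@3:R]
Beat 2 (L): throw ball1 h=7 -> lands@9:R; in-air after throw: [b2@3:R b1@9:R]
Beat 3 (R): throw ball2 h=5 -> lands@8:L; in-air after throw: [b2@8:L b1@9:R]
Beat 4 (L): throw ball3 h=2 -> lands@6:L; in-air after throw: [b3@6:L b2@8:L b1@9:R]
Beat 5 (R): throw ball4 h=2 -> lands@7:R; in-air after throw: [b3@6:L b4@7:R b2@8:L b1@9:R]
Beat 6 (L): throw ball3 h=7 -> lands@13:R; in-air after throw: [b4@7:R b2@8:L b1@9:R b3@13:R]
Beat 7 (R): throw ball4 h=5 -> lands@12:L; in-air after throw: [b2@8:L b1@9:R b4@12:L b3@13:R]
Beat 8 (L): throw ball2 h=2 -> lands@10:L; in-air after throw: [b1@9:R b2@10:L b4@12:L b3@13:R]
Beat 9 (R): throw ball1 h=2 -> lands@11:R; in-air after throw: [b2@10:L b1@11:R b4@12:L b3@13:R]
Ball 1: thrown@0 h=2 -> first land @2; rethrown@2 h=7 -> second land @9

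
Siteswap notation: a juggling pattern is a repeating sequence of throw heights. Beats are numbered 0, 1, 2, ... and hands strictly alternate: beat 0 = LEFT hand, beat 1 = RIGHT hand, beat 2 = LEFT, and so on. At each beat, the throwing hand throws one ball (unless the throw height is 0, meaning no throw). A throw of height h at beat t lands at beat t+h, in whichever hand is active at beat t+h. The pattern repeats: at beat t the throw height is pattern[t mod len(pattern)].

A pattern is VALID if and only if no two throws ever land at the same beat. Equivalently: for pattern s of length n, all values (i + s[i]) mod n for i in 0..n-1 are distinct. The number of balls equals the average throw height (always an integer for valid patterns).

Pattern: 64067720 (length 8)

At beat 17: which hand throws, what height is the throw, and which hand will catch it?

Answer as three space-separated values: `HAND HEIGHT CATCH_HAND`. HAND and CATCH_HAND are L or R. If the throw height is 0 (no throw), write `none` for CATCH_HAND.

Answer: R 4 R

Derivation:
Beat 17: 17 mod 2 = 1, so hand = R
Throw height = pattern[17 mod 8] = pattern[1] = 4
Lands at beat 17+4=21, 21 mod 2 = 1, so catch hand = R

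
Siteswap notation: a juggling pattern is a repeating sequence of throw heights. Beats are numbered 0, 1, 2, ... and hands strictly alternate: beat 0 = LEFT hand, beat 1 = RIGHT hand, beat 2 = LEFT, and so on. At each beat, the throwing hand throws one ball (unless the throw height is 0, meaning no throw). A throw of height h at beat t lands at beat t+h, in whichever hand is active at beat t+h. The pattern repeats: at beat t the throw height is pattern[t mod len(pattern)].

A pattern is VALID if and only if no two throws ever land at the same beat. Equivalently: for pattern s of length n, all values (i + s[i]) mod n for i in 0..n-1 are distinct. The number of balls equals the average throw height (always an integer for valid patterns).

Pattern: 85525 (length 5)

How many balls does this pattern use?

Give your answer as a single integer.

Pattern = [8, 5, 5, 2, 5], length n = 5
  position 0: throw height = 8, running sum = 8
  position 1: throw height = 5, running sum = 13
  position 2: throw height = 5, running sum = 18
  position 3: throw height = 2, running sum = 20
  position 4: throw height = 5, running sum = 25
Total sum = 25; balls = sum / n = 25 / 5 = 5

Answer: 5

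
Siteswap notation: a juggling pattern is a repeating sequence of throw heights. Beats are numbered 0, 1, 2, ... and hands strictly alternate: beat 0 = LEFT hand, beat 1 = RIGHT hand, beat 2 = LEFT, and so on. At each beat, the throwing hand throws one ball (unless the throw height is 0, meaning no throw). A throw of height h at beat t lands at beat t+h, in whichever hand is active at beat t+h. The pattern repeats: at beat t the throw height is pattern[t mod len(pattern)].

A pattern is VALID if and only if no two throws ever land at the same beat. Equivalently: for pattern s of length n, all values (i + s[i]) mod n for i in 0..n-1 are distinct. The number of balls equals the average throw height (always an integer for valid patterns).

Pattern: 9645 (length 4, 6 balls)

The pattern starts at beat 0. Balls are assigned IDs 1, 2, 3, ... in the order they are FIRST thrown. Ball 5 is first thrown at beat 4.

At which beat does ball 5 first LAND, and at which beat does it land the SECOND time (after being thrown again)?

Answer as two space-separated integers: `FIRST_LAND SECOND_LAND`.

Answer: 13 19

Derivation:
Beat 0 (L): throw ball1 h=9 -> lands@9:R; in-air after throw: [b1@9:R]
Beat 1 (R): throw ball2 h=6 -> lands@7:R; in-air after throw: [b2@7:R b1@9:R]
Beat 2 (L): throw ball3 h=4 -> lands@6:L; in-air after throw: [b3@6:L b2@7:R b1@9:R]
Beat 3 (R): throw ball4 h=5 -> lands@8:L; in-air after throw: [b3@6:L b2@7:R b4@8:L b1@9:R]
Beat 4 (L): throw ball5 h=9 -> lands@13:R; in-air after throw: [b3@6:L b2@7:R b4@8:L b1@9:R b5@13:R]
Beat 5 (R): throw ball6 h=6 -> lands@11:R; in-air after throw: [b3@6:L b2@7:R b4@8:L b1@9:R b6@11:R b5@13:R]
Beat 6 (L): throw ball3 h=4 -> lands@10:L; in-air after throw: [b2@7:R b4@8:L b1@9:R b3@10:L b6@11:R b5@13:R]
Beat 7 (R): throw ball2 h=5 -> lands@12:L; in-air after throw: [b4@8:L b1@9:R b3@10:L b6@11:R b2@12:L b5@13:R]
Beat 8 (L): throw ball4 h=9 -> lands@17:R; in-air after throw: [b1@9:R b3@10:L b6@11:R b2@12:L b5@13:R b4@17:R]
Beat 9 (R): throw ball1 h=6 -> lands@15:R; in-air after throw: [b3@10:L b6@11:R b2@12:L b5@13:R b1@15:R b4@17:R]
Beat 10 (L): throw ball3 h=4 -> lands@14:L; in-air after throw: [b6@11:R b2@12:L b5@13:R b3@14:L b1@15:R b4@17:R]
Beat 11 (R): throw ball6 h=5 -> lands@16:L; in-air after throw: [b2@12:L b5@13:R b3@14:L b1@15:R b6@16:L b4@17:R]
Beat 12 (L): throw ball2 h=9 -> lands@21:R; in-air after throw: [b5@13:R b3@14:L b1@15:R b6@16:L b4@17:R b2@21:R]
Beat 13 (R): throw ball5 h=6 -> lands@19:R; in-air after throw: [b3@14:L b1@15:R b6@16:L b4@17:R b5@19:R b2@21:R]
Beat 14 (L): throw ball3 h=4 -> lands@18:L; in-air after throw: [b1@15:R b6@16:L b4@17:R b3@18:L b5@19:R b2@21:R]
Beat 15 (R): throw ball1 h=5 -> lands@20:L; in-air after throw: [b6@16:L b4@17:R b3@18:L b5@19:R b1@20:L b2@21:R]
Beat 16 (L): throw ball6 h=9 -> lands@25:R; in-air after throw: [b4@17:R b3@18:L b5@19:R b1@20:L b2@21:R b6@25:R]
Beat 17 (R): throw ball4 h=6 -> lands@23:R; in-air after throw: [b3@18:L b5@19:R b1@20:L b2@21:R b4@23:R b6@25:R]
Beat 18 (L): throw ball3 h=4 -> lands@22:L; in-air after throw: [b5@19:R b1@20:L b2@21:R b3@22:L b4@23:R b6@25:R]
Beat 19 (R): throw ball5 h=5 -> lands@24:L; in-air after throw: [b1@20:L b2@21:R b3@22:L b4@23:R b5@24:L b6@25:R]
Ball 5: thrown@4 h=9 -> first land @13; rethrown@13 h=6 -> second land @19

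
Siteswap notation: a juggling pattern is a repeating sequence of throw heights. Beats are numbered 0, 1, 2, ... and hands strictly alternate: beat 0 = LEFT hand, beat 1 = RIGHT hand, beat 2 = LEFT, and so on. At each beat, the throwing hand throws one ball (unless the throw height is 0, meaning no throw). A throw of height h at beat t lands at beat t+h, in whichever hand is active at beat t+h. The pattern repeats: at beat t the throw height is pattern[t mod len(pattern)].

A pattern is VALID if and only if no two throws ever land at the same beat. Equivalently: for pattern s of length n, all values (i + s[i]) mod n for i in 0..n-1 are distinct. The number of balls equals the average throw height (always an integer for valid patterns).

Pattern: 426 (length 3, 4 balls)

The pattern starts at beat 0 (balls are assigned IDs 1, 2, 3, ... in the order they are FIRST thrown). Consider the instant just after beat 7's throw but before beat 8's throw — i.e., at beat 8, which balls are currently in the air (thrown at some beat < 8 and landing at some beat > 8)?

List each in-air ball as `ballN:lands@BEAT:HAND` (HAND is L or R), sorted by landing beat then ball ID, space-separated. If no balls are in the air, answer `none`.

Answer: ball2:lands@9:R ball1:lands@10:L ball4:lands@11:R

Derivation:
Beat 0 (L): throw ball1 h=4 -> lands@4:L; in-air after throw: [b1@4:L]
Beat 1 (R): throw ball2 h=2 -> lands@3:R; in-air after throw: [b2@3:R b1@4:L]
Beat 2 (L): throw ball3 h=6 -> lands@8:L; in-air after throw: [b2@3:R b1@4:L b3@8:L]
Beat 3 (R): throw ball2 h=4 -> lands@7:R; in-air after throw: [b1@4:L b2@7:R b3@8:L]
Beat 4 (L): throw ball1 h=2 -> lands@6:L; in-air after throw: [b1@6:L b2@7:R b3@8:L]
Beat 5 (R): throw ball4 h=6 -> lands@11:R; in-air after throw: [b1@6:L b2@7:R b3@8:L b4@11:R]
Beat 6 (L): throw ball1 h=4 -> lands@10:L; in-air after throw: [b2@7:R b3@8:L b1@10:L b4@11:R]
Beat 7 (R): throw ball2 h=2 -> lands@9:R; in-air after throw: [b3@8:L b2@9:R b1@10:L b4@11:R]
Beat 8 (L): throw ball3 h=6 -> lands@14:L; in-air after throw: [b2@9:R b1@10:L b4@11:R b3@14:L]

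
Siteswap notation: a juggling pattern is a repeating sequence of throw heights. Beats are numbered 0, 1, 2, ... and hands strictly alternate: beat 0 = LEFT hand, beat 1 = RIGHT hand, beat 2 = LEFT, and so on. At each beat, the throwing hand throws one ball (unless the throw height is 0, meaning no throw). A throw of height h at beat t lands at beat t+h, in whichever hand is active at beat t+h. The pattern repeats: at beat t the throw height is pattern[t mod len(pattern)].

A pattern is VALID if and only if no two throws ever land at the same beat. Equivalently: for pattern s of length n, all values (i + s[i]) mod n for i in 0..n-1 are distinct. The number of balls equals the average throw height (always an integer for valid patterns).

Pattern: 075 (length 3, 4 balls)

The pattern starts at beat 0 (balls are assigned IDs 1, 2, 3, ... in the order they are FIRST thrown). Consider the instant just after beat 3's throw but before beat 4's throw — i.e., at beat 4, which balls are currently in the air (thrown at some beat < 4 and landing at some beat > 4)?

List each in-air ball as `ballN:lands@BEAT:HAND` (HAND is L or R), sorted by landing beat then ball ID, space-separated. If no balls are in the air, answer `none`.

Answer: ball2:lands@7:R ball1:lands@8:L

Derivation:
Beat 1 (R): throw ball1 h=7 -> lands@8:L; in-air after throw: [b1@8:L]
Beat 2 (L): throw ball2 h=5 -> lands@7:R; in-air after throw: [b2@7:R b1@8:L]
Beat 4 (L): throw ball3 h=7 -> lands@11:R; in-air after throw: [b2@7:R b1@8:L b3@11:R]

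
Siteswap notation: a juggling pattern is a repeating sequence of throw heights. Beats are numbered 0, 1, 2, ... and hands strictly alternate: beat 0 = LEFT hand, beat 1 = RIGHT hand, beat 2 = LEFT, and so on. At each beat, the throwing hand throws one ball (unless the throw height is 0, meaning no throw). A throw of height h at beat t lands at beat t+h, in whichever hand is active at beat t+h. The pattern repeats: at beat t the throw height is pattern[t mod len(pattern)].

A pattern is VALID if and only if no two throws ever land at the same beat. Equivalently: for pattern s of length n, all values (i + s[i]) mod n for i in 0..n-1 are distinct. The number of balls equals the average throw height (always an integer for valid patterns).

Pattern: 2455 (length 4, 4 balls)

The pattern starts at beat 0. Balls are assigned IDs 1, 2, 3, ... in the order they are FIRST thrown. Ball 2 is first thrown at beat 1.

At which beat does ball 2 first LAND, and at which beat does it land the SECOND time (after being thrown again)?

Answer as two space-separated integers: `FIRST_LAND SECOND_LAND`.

Answer: 5 9

Derivation:
Beat 0 (L): throw ball1 h=2 -> lands@2:L; in-air after throw: [b1@2:L]
Beat 1 (R): throw ball2 h=4 -> lands@5:R; in-air after throw: [b1@2:L b2@5:R]
Beat 2 (L): throw ball1 h=5 -> lands@7:R; in-air after throw: [b2@5:R b1@7:R]
Beat 3 (R): throw ball3 h=5 -> lands@8:L; in-air after throw: [b2@5:R b1@7:R b3@8:L]
Beat 4 (L): throw ball4 h=2 -> lands@6:L; in-air after throw: [b2@5:R b4@6:L b1@7:R b3@8:L]
Beat 5 (R): throw ball2 h=4 -> lands@9:R; in-air after throw: [b4@6:L b1@7:R b3@8:L b2@9:R]
Beat 6 (L): throw ball4 h=5 -> lands@11:R; in-air after throw: [b1@7:R b3@8:L b2@9:R b4@11:R]
Beat 7 (R): throw ball1 h=5 -> lands@12:L; in-air after throw: [b3@8:L b2@9:R b4@11:R b1@12:L]
Beat 8 (L): throw ball3 h=2 -> lands@10:L; in-air after throw: [b2@9:R b3@10:L b4@11:R b1@12:L]
Beat 9 (R): throw ball2 h=4 -> lands@13:R; in-air after throw: [b3@10:L b4@11:R b1@12:L b2@13:R]
Ball 2: thrown@1 h=4 -> first land @5; rethrown@5 h=4 -> second land @9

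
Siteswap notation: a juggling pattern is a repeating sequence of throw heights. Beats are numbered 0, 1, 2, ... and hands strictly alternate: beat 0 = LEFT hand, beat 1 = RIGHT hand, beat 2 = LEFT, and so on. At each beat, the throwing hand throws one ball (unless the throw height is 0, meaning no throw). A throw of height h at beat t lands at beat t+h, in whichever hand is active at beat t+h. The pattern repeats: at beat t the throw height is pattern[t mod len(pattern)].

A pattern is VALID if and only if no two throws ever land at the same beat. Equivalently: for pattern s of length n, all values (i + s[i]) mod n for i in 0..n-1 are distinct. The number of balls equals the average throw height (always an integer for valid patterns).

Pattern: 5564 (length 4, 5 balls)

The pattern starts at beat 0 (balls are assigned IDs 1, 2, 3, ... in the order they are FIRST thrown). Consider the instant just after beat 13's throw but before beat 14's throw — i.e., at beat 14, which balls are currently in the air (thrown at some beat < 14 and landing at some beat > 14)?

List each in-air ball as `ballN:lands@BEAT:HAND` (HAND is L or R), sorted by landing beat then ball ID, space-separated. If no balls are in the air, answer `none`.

Answer: ball4:lands@15:R ball1:lands@16:L ball2:lands@17:R ball3:lands@18:L

Derivation:
Beat 0 (L): throw ball1 h=5 -> lands@5:R; in-air after throw: [b1@5:R]
Beat 1 (R): throw ball2 h=5 -> lands@6:L; in-air after throw: [b1@5:R b2@6:L]
Beat 2 (L): throw ball3 h=6 -> lands@8:L; in-air after throw: [b1@5:R b2@6:L b3@8:L]
Beat 3 (R): throw ball4 h=4 -> lands@7:R; in-air after throw: [b1@5:R b2@6:L b4@7:R b3@8:L]
Beat 4 (L): throw ball5 h=5 -> lands@9:R; in-air after throw: [b1@5:R b2@6:L b4@7:R b3@8:L b5@9:R]
Beat 5 (R): throw ball1 h=5 -> lands@10:L; in-air after throw: [b2@6:L b4@7:R b3@8:L b5@9:R b1@10:L]
Beat 6 (L): throw ball2 h=6 -> lands@12:L; in-air after throw: [b4@7:R b3@8:L b5@9:R b1@10:L b2@12:L]
Beat 7 (R): throw ball4 h=4 -> lands@11:R; in-air after throw: [b3@8:L b5@9:R b1@10:L b4@11:R b2@12:L]
Beat 8 (L): throw ball3 h=5 -> lands@13:R; in-air after throw: [b5@9:R b1@10:L b4@11:R b2@12:L b3@13:R]
Beat 9 (R): throw ball5 h=5 -> lands@14:L; in-air after throw: [b1@10:L b4@11:R b2@12:L b3@13:R b5@14:L]
Beat 10 (L): throw ball1 h=6 -> lands@16:L; in-air after throw: [b4@11:R b2@12:L b3@13:R b5@14:L b1@16:L]
Beat 11 (R): throw ball4 h=4 -> lands@15:R; in-air after throw: [b2@12:L b3@13:R b5@14:L b4@15:R b1@16:L]
Beat 12 (L): throw ball2 h=5 -> lands@17:R; in-air after throw: [b3@13:R b5@14:L b4@15:R b1@16:L b2@17:R]
Beat 13 (R): throw ball3 h=5 -> lands@18:L; in-air after throw: [b5@14:L b4@15:R b1@16:L b2@17:R b3@18:L]
Beat 14 (L): throw ball5 h=6 -> lands@20:L; in-air after throw: [b4@15:R b1@16:L b2@17:R b3@18:L b5@20:L]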